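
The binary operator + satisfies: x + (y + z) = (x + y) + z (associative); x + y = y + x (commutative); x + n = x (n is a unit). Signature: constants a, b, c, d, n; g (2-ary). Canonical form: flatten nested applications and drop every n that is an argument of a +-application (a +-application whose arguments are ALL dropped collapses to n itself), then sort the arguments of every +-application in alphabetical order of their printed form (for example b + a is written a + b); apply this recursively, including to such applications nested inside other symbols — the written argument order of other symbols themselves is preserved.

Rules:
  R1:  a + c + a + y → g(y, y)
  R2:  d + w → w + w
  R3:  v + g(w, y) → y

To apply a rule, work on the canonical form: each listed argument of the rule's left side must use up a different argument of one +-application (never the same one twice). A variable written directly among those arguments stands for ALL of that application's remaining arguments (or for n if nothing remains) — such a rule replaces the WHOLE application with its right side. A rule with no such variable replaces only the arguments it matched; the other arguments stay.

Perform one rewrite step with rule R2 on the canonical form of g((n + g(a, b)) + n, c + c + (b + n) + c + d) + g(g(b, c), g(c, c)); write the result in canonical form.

Canonical form:  g(g(a, b), b + c + c + c + d) + g(g(b, c), g(c, c))
Match R2:  consume d;  w := b + c + c + c
The extension variable absorbs all remaining arguments, so the whole application is rewritten.
Result:  g(g(a, b), b + b + c + c + c + c + c + c) + g(g(b, c), g(c, c))

Answer: g(g(a, b), b + b + c + c + c + c + c + c) + g(g(b, c), g(c, c))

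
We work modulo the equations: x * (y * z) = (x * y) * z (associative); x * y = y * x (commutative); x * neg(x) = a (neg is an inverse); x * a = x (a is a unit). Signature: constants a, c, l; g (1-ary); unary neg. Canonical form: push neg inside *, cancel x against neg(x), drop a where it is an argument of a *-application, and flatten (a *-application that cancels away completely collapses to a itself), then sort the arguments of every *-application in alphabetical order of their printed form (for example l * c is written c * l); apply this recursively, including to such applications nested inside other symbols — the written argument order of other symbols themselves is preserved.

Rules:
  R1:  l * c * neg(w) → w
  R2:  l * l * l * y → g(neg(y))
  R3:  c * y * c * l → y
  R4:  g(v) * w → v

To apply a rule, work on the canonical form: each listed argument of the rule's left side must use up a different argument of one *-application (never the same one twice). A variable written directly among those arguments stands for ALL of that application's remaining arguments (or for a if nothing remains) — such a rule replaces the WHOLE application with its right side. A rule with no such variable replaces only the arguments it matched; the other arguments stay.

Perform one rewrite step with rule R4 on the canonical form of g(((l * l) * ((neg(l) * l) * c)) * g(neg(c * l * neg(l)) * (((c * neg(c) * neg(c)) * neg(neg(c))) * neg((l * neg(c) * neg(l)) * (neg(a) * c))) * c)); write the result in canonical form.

Canonical form:  g(c * g(a) * l * l)
Match R4:  consume g(a);  v := a, w := c * l * l
Every leftover argument binds to the variable; the entire application is replaced.
New term:  g(a)

Answer: g(a)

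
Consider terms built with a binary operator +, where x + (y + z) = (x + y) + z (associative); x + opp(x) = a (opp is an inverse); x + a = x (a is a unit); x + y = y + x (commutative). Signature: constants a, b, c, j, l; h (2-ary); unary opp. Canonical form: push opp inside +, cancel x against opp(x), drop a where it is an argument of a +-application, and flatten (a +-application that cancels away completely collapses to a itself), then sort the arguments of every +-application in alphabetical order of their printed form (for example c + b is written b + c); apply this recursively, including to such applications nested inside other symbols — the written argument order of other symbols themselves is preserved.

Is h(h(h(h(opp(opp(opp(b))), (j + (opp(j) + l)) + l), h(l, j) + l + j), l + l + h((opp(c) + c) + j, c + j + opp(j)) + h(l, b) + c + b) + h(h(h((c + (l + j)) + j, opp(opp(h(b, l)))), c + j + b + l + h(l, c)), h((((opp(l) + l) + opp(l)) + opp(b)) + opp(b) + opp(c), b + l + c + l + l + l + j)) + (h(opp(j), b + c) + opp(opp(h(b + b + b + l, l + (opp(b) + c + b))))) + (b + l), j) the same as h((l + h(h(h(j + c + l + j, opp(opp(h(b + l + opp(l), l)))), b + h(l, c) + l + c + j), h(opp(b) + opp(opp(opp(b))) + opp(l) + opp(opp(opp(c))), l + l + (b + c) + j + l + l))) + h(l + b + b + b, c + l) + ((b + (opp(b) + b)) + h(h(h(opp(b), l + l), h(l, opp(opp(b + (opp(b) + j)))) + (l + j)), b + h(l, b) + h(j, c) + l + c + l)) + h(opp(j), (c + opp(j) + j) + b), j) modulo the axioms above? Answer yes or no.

Answer: yes — both canonical forms are h(b + h(b + b + b + l, c + l) + h(h(h(c + j + j + l, h(b, l)), b + c + h(l, c) + j + l), h(opp(b) + opp(b) + opp(c) + opp(l), b + c + j + l + l + l + l)) + h(h(h(opp(b), l + l), h(l, j) + j + l), b + c + h(j, c) + h(l, b) + l + l) + h(opp(j), b + c) + l, j)

Derivation:
Left:  h(h(h(h(opp(opp(opp(b))), (j + (opp(j) + l)) + l), h(l, j) + l + j), l + l + h((opp(c) + c) + j, c + j + opp(j)) + h(l, b) + c + b) + h(h(h((c + (l + j)) + j, opp(opp(h(b, l)))), c + j + b + l + h(l, c)), h((((opp(l) + l) + opp(l)) + opp(b)) + opp(b) + opp(c), b + l + c + l + l + l + j)) + (h(opp(j), b + c) + opp(opp(h(b + b + b + l, l + (opp(b) + c + b))))) + (b + l), j)
  Focus inside:  h(h(h(opp(opp(opp(b))), (j + (opp(j) + l)) + l), h(l, j) + l + j), l + l + h((opp(c) + c) + j, c + j + opp(j)) + h(l, b) + c + b) + h(h(h((c + (l + j)) + j, opp(opp(h(b, l)))), c + j + b + l + h(l, c)), h((((opp(l) + l) + opp(l)) + opp(b)) + opp(b) + opp(c), b + l + c + l + l + l + j)) + (h(opp(j), b + c) + opp(opp(h(b + b + b + l, l + (opp(b) + c + b))))) + (b + l)
  Push opp inside:  distribute opp over + and collapse double opp
  Collect terms:  h(h(h(opp(b), l + l), h(l, j) + j + l), b + c + h(j, c) + h(l, b) + l + l) + h(h(h(c + j + j + l, h(b, l)), b + c + h(l, c) + j + l), h(opp(b) + opp(b) + opp(c) + opp(l), b + c + j + l + l + l + l)) + h(opp(j), b + c) + h(b + b + b + l, c + l) + b + l
  Sort arguments:  b + h(b + b + b + l, c + l) + h(h(h(c + j + j + l, h(b, l)), b + c + h(l, c) + j + l), h(opp(b) + opp(b) + opp(c) + opp(l), b + c + j + l + l + l + l)) + h(h(h(opp(b), l + l), h(l, j) + j + l), b + c + h(j, c) + h(l, b) + l + l) + h(opp(j), b + c) + l
  Rebuild:  h(b + h(b + b + b + l, c + l) + h(h(h(c + j + j + l, h(b, l)), b + c + h(l, c) + j + l), h(opp(b) + opp(b) + opp(c) + opp(l), b + c + j + l + l + l + l)) + h(h(h(opp(b), l + l), h(l, j) + j + l), b + c + h(j, c) + h(l, b) + l + l) + h(opp(j), b + c) + l, j)
Right:  h((l + h(h(h(j + c + l + j, opp(opp(h(b + l + opp(l), l)))), b + h(l, c) + l + c + j), h(opp(b) + opp(opp(opp(b))) + opp(l) + opp(opp(opp(c))), l + l + (b + c) + j + l + l))) + h(l + b + b + b, c + l) + ((b + (opp(b) + b)) + h(h(h(opp(b), l + l), h(l, opp(opp(b + (opp(b) + j)))) + (l + j)), b + h(l, b) + h(j, c) + l + c + l)) + h(opp(j), (c + opp(j) + j) + b), j)
  Descend into:  (l + h(h(h(j + c + l + j, opp(opp(h(b + l + opp(l), l)))), b + h(l, c) + l + c + j), h(opp(b) + opp(opp(opp(b))) + opp(l) + opp(opp(opp(c))), l + l + (b + c) + j + l + l))) + h(l + b + b + b, c + l) + ((b + (opp(b) + b)) + h(h(h(opp(b), l + l), h(l, opp(opp(b + (opp(b) + j)))) + (l + j)), b + h(l, b) + h(j, c) + l + c + l)) + h(opp(j), (c + opp(j) + j) + b)
  Push opp inside:  distribute opp over + and collapse double opp
  Collect:  l + h(h(h(c + j + j + l, h(b, l)), b + c + h(l, c) + j + l), h(opp(b) + opp(b) + opp(c) + opp(l), b + c + j + l + l + l + l)) + h(b + b + b + l, c + l) + b + h(h(h(opp(b), l + l), h(l, j) + j + l), b + c + h(j, c) + h(l, b) + l + l) + h(opp(j), b + c)
  Order the arguments:  b + h(b + b + b + l, c + l) + h(h(h(c + j + j + l, h(b, l)), b + c + h(l, c) + j + l), h(opp(b) + opp(b) + opp(c) + opp(l), b + c + j + l + l + l + l)) + h(h(h(opp(b), l + l), h(l, j) + j + l), b + c + h(j, c) + h(l, b) + l + l) + h(opp(j), b + c) + l
  Reassemble:  h(b + h(b + b + b + l, c + l) + h(h(h(c + j + j + l, h(b, l)), b + c + h(l, c) + j + l), h(opp(b) + opp(b) + opp(c) + opp(l), b + c + j + l + l + l + l)) + h(h(h(opp(b), l + l), h(l, j) + j + l), b + c + h(j, c) + h(l, b) + l + l) + h(opp(j), b + c) + l, j)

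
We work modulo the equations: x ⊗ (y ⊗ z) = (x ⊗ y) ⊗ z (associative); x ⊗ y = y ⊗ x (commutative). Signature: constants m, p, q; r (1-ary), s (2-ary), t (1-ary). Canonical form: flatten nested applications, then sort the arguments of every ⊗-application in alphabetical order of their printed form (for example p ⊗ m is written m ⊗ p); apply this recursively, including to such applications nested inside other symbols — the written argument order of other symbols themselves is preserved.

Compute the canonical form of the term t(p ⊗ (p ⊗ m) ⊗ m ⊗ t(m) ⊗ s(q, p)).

Focus inside:  p ⊗ (p ⊗ m) ⊗ m ⊗ t(m) ⊗ s(q, p)
Un-nest:  p ⊗ p ⊗ m ⊗ m ⊗ t(m) ⊗ s(q, p)
Order the arguments:  m ⊗ m ⊗ p ⊗ p ⊗ s(q, p) ⊗ t(m)
Put back:  t(m ⊗ m ⊗ p ⊗ p ⊗ s(q, p) ⊗ t(m))

Answer: t(m ⊗ m ⊗ p ⊗ p ⊗ s(q, p) ⊗ t(m))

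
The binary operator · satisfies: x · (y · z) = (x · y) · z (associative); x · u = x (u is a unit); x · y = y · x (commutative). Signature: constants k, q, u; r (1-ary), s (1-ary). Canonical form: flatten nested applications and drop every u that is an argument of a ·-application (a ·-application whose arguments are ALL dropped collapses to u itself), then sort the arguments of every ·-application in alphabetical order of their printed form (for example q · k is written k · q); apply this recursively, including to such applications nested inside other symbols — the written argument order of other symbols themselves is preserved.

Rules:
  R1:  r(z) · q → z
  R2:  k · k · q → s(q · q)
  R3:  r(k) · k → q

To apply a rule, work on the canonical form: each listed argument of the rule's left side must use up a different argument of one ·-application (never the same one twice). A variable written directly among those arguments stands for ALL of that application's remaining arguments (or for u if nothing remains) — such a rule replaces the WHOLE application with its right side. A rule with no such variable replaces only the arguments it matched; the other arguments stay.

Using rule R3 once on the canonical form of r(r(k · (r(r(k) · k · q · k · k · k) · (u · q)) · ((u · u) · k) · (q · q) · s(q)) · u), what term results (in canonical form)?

Canonical form:  r(r(k · k · q · q · q · r(k · k · k · k · q · r(k)) · s(q)))
Match R3:  consume k, r(k)
New term:  r(r(k · k · q · q · q · r(k · k · k · q · q) · s(q)))

Answer: r(r(k · k · q · q · q · r(k · k · k · q · q) · s(q)))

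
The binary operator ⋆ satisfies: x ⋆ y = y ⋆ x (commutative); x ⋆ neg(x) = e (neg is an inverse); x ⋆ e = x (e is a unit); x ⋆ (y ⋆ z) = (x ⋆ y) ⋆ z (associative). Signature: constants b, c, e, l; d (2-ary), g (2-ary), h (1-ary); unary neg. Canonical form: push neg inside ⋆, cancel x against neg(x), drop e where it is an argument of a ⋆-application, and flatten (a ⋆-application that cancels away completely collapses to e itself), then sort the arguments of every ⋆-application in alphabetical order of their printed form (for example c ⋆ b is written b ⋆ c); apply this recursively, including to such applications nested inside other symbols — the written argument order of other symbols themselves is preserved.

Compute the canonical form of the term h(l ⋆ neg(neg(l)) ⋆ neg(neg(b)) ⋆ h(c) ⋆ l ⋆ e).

Answer: h(b ⋆ h(c) ⋆ l ⋆ l ⋆ l)

Derivation:
Work inside:  l ⋆ neg(neg(l)) ⋆ neg(neg(b)) ⋆ h(c) ⋆ l ⋆ e
Push neg inside:  distribute neg over ⋆ and collapse double neg
Collect:  l ⋆ l ⋆ l ⋆ b ⋆ h(c)
Sort:  b ⋆ h(c) ⋆ l ⋆ l ⋆ l
Put back:  h(b ⋆ h(c) ⋆ l ⋆ l ⋆ l)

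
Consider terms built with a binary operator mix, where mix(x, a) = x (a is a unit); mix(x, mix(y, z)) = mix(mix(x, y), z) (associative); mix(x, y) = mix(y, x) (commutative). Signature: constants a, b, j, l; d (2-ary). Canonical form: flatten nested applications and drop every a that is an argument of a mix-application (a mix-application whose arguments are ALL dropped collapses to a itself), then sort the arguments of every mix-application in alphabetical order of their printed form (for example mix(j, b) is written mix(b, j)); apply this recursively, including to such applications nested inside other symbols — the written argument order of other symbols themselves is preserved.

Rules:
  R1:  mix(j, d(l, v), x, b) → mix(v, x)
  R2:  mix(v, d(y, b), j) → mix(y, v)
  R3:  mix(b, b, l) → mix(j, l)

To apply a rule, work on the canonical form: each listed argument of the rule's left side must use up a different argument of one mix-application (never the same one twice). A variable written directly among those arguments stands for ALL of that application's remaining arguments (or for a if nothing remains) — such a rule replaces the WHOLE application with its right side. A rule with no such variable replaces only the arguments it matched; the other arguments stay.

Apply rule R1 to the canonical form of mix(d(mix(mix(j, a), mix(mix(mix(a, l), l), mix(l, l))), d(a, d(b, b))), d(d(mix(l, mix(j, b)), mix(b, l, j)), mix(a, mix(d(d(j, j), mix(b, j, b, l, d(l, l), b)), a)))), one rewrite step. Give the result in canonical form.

Answer: mix(d(d(mix(b, j, l), mix(b, j, l)), d(d(j, j), mix(b, b, l, l))), d(mix(j, l, l, l, l), d(a, d(b, b))))

Derivation:
Canonical form:  mix(d(d(mix(b, j, l), mix(b, j, l)), d(d(j, j), mix(b, b, b, d(l, l), j, l))), d(mix(j, l, l, l, l), d(a, d(b, b))))
Apply R1:  consuming b, d(l, l), j;  v := l, x := mix(b, b, l)
The extension variable absorbs all remaining arguments, so the whole application is rewritten.
New term:  mix(d(d(mix(b, j, l), mix(b, j, l)), d(d(j, j), mix(b, b, l, l))), d(mix(j, l, l, l, l), d(a, d(b, b))))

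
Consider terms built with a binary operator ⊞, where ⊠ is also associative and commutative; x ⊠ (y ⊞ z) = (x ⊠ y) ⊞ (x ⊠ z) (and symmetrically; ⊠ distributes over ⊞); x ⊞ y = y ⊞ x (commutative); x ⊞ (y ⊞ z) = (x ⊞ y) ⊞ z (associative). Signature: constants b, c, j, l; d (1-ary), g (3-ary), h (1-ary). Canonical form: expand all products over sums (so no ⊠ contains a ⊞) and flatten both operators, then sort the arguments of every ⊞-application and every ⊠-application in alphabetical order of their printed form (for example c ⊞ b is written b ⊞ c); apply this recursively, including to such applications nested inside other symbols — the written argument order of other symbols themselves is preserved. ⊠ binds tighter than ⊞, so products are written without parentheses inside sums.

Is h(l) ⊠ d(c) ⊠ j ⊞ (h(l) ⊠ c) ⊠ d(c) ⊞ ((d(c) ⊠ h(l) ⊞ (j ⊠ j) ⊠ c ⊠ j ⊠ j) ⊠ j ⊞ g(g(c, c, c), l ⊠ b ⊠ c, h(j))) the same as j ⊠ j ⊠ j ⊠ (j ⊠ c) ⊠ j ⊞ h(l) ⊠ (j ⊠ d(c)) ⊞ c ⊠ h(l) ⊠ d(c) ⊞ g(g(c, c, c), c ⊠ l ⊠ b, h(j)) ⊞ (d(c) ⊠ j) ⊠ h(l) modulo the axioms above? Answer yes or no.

Answer: yes — both canonical forms are c ⊠ d(c) ⊠ h(l) ⊞ c ⊠ j ⊠ j ⊠ j ⊠ j ⊠ j ⊞ d(c) ⊠ h(l) ⊠ j ⊞ d(c) ⊠ h(l) ⊠ j ⊞ g(g(c, c, c), b ⊠ c ⊠ l, h(j))

Derivation:
Left:  h(l) ⊠ d(c) ⊠ j ⊞ (h(l) ⊠ c) ⊠ d(c) ⊞ ((d(c) ⊠ h(l) ⊞ (j ⊠ j) ⊠ c ⊠ j ⊠ j) ⊠ j ⊞ g(g(c, c, c), l ⊠ b ⊠ c, h(j)))
  Distribute:  d(c) ⊠ h(l) ⊠ j ⊞ c ⊠ d(c) ⊠ h(l) ⊞ d(c) ⊠ h(l) ⊠ j ⊞ c ⊠ j ⊠ j ⊠ j ⊠ j ⊠ j ⊞ g(g(c, c, c), b ⊠ c ⊠ l, h(j))
  Sort arguments:  c ⊠ d(c) ⊠ h(l) ⊞ c ⊠ j ⊠ j ⊠ j ⊠ j ⊠ j ⊞ d(c) ⊠ h(l) ⊠ j ⊞ d(c) ⊠ h(l) ⊠ j ⊞ g(g(c, c, c), b ⊠ c ⊠ l, h(j))
Right:  j ⊠ j ⊠ j ⊠ (j ⊠ c) ⊠ j ⊞ h(l) ⊠ (j ⊠ d(c)) ⊞ c ⊠ h(l) ⊠ d(c) ⊞ g(g(c, c, c), c ⊠ l ⊠ b, h(j)) ⊞ (d(c) ⊠ j) ⊠ h(l)
  Un-nest:  c ⊠ j ⊠ j ⊠ j ⊠ j ⊠ j ⊞ d(c) ⊠ h(l) ⊠ j ⊞ c ⊠ d(c) ⊠ h(l) ⊞ g(g(c, c, c), b ⊠ c ⊠ l, h(j)) ⊞ d(c) ⊠ h(l) ⊠ j
  Sort:  c ⊠ d(c) ⊠ h(l) ⊞ c ⊠ j ⊠ j ⊠ j ⊠ j ⊠ j ⊞ d(c) ⊠ h(l) ⊠ j ⊞ d(c) ⊠ h(l) ⊠ j ⊞ g(g(c, c, c), b ⊠ c ⊠ l, h(j))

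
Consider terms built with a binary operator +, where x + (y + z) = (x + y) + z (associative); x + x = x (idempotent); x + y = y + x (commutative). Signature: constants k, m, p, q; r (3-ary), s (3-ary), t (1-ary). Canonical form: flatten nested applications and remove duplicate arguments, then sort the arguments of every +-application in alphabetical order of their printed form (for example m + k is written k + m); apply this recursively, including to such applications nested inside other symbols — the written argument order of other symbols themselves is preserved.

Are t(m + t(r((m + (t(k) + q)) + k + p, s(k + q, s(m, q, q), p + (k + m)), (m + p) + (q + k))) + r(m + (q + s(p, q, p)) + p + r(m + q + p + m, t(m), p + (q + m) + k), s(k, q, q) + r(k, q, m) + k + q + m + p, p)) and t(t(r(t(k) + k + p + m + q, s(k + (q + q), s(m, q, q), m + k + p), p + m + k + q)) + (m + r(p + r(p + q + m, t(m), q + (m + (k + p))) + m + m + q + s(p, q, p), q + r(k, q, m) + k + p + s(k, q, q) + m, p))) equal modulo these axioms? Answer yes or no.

Answer: yes — both canonical forms are t(m + r(m + p + q + r(m + p + q, t(m), k + m + p + q) + s(p, q, p), k + m + p + q + r(k, q, m) + s(k, q, q), p) + t(r(k + m + p + q + t(k), s(k + q, s(m, q, q), k + m + p), k + m + p + q)))

Derivation:
Left:  t(m + t(r((m + (t(k) + q)) + k + p, s(k + q, s(m, q, q), p + (k + m)), (m + p) + (q + k))) + r(m + (q + s(p, q, p)) + p + r(m + q + p + m, t(m), p + (q + m) + k), s(k, q, q) + r(k, q, m) + k + q + m + p, p))
  Work inside:  m + t(r((m + (t(k) + q)) + k + p, s(k + q, s(m, q, q), p + (k + m)), (m + p) + (q + k))) + r(m + (q + s(p, q, p)) + p + r(m + q + p + m, t(m), p + (q + m) + k), s(k, q, q) + r(k, q, m) + k + q + m + p, p)
  Canonicalize subterm:  t(r((m + (t(k) + q)) + k + p, s(k + q, s(m, q, q), p + (k + m)), (m + p) + (q + k)))  →  t(r(k + m + p + q + t(k), s(k + q, s(m, q, q), k + m + p), k + m + p + q))
  Inside:  r(m + (q + s(p, q, p)) + p + r(m + q + p + m, t(m), p + (q + m) + k), s(k, q, q) + r(k, q, m) + k + q + m + p, p)  →  r(m + p + q + r(m + p + q, t(m), k + m + p + q) + s(p, q, p), k + m + p + q + r(k, q, m) + s(k, q, q), p)
  Order the arguments:  m + r(m + p + q + r(m + p + q, t(m), k + m + p + q) + s(p, q, p), k + m + p + q + r(k, q, m) + s(k, q, q), p) + t(r(k + m + p + q + t(k), s(k + q, s(m, q, q), k + m + p), k + m + p + q))
  Reassemble:  t(m + r(m + p + q + r(m + p + q, t(m), k + m + p + q) + s(p, q, p), k + m + p + q + r(k, q, m) + s(k, q, q), p) + t(r(k + m + p + q + t(k), s(k + q, s(m, q, q), k + m + p), k + m + p + q)))
Right:  t(t(r(t(k) + k + p + m + q, s(k + (q + q), s(m, q, q), m + k + p), p + m + k + q)) + (m + r(p + r(p + q + m, t(m), q + (m + (k + p))) + m + m + q + s(p, q, p), q + r(k, q, m) + k + p + s(k, q, q) + m, p)))
  Work inside:  t(r(t(k) + k + p + m + q, s(k + (q + q), s(m, q, q), m + k + p), p + m + k + q)) + (m + r(p + r(p + q + m, t(m), q + (m + (k + p))) + m + m + q + s(p, q, p), q + r(k, q, m) + k + p + s(k, q, q) + m, p))
  Merge nested applications:  t(r(t(k) + k + p + m + q, s(k + (q + q), s(m, q, q), m + k + p), p + m + k + q)) + m + r(p + r(p + q + m, t(m), q + (m + (k + p))) + m + m + q + s(p, q, p), q + r(k, q, m) + k + p + s(k, q, q) + m, p)
  Simplify inside:  t(r(t(k) + k + p + m + q, s(k + (q + q), s(m, q, q), m + k + p), p + m + k + q))  →  t(r(k + m + p + q + t(k), s(k + q, s(m, q, q), k + m + p), k + m + p + q))
  Simplify inside:  r(p + r(p + q + m, t(m), q + (m + (k + p))) + m + m + q + s(p, q, p), q + r(k, q, m) + k + p + s(k, q, q) + m, p)  →  r(m + p + q + r(m + p + q, t(m), k + m + p + q) + s(p, q, p), k + m + p + q + r(k, q, m) + s(k, q, q), p)
  Order the arguments:  m + r(m + p + q + r(m + p + q, t(m), k + m + p + q) + s(p, q, p), k + m + p + q + r(k, q, m) + s(k, q, q), p) + t(r(k + m + p + q + t(k), s(k + q, s(m, q, q), k + m + p), k + m + p + q))
  Put back:  t(m + r(m + p + q + r(m + p + q, t(m), k + m + p + q) + s(p, q, p), k + m + p + q + r(k, q, m) + s(k, q, q), p) + t(r(k + m + p + q + t(k), s(k + q, s(m, q, q), k + m + p), k + m + p + q)))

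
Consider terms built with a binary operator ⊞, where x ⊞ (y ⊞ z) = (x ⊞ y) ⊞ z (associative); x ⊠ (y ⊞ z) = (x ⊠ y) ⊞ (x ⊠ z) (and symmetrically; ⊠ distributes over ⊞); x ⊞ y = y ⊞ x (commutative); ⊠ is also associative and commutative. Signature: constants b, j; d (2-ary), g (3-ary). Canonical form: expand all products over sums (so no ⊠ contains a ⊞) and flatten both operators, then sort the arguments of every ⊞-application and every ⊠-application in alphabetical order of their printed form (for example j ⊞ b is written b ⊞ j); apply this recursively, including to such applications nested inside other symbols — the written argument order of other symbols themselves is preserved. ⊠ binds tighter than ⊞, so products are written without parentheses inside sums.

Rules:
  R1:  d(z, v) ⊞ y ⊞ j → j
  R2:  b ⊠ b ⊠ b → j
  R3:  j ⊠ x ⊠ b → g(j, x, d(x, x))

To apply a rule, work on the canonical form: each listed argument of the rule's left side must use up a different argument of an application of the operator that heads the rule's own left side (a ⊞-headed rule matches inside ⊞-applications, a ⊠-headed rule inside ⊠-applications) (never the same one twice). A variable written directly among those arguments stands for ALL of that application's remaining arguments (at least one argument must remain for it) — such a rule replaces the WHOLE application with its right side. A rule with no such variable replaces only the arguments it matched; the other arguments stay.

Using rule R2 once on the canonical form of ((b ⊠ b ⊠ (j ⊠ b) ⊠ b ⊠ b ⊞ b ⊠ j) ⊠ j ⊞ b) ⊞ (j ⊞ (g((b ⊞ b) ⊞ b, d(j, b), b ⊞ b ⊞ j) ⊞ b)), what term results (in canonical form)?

Answer: b ⊞ b ⊞ b ⊠ b ⊠ j ⊠ j ⊠ j ⊞ b ⊠ j ⊠ j ⊞ g(b ⊞ b ⊞ b, d(j, b), b ⊞ b ⊞ j) ⊞ j

Derivation:
Canonical form:  b ⊞ b ⊞ b ⊠ b ⊠ b ⊠ b ⊠ b ⊠ j ⊠ j ⊞ b ⊠ j ⊠ j ⊞ g(b ⊞ b ⊞ b, d(j, b), b ⊞ b ⊞ j) ⊞ j
Match R2:  consume b, b, b
New term:  b ⊞ b ⊞ b ⊠ b ⊠ j ⊠ j ⊠ j ⊞ b ⊠ j ⊠ j ⊞ g(b ⊞ b ⊞ b, d(j, b), b ⊞ b ⊞ j) ⊞ j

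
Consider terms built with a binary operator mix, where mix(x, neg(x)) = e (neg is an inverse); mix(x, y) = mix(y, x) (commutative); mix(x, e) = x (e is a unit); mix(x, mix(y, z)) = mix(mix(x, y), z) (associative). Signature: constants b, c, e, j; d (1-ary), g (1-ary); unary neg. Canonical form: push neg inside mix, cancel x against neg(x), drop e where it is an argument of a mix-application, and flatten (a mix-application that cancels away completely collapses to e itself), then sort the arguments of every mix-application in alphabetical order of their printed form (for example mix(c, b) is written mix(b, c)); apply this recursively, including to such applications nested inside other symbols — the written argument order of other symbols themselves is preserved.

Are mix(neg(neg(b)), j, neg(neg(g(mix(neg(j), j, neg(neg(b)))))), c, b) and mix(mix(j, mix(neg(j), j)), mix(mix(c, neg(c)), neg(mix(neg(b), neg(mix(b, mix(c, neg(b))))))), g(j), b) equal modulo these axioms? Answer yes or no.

Answer: no — mix(b, b, c, g(b), j) vs mix(b, b, c, g(j), j)

Derivation:
Left:  mix(neg(neg(b)), j, neg(neg(g(mix(neg(j), j, neg(neg(b)))))), c, b)
  Push neg inside:  distribute neg over mix and collapse double neg
  Combine occurrences:  mix(b, b, j, g(b), c)
  Sort:  mix(b, b, c, g(b), j)
Right:  mix(mix(j, mix(neg(j), j)), mix(mix(c, neg(c)), neg(mix(neg(b), neg(mix(b, mix(c, neg(b))))))), g(j), b)
  Push neg inside:  distribute neg over mix and collapse double neg
  Collect:  mix(j, c, b, b, g(j))
  Sort:  mix(b, b, c, g(j), j)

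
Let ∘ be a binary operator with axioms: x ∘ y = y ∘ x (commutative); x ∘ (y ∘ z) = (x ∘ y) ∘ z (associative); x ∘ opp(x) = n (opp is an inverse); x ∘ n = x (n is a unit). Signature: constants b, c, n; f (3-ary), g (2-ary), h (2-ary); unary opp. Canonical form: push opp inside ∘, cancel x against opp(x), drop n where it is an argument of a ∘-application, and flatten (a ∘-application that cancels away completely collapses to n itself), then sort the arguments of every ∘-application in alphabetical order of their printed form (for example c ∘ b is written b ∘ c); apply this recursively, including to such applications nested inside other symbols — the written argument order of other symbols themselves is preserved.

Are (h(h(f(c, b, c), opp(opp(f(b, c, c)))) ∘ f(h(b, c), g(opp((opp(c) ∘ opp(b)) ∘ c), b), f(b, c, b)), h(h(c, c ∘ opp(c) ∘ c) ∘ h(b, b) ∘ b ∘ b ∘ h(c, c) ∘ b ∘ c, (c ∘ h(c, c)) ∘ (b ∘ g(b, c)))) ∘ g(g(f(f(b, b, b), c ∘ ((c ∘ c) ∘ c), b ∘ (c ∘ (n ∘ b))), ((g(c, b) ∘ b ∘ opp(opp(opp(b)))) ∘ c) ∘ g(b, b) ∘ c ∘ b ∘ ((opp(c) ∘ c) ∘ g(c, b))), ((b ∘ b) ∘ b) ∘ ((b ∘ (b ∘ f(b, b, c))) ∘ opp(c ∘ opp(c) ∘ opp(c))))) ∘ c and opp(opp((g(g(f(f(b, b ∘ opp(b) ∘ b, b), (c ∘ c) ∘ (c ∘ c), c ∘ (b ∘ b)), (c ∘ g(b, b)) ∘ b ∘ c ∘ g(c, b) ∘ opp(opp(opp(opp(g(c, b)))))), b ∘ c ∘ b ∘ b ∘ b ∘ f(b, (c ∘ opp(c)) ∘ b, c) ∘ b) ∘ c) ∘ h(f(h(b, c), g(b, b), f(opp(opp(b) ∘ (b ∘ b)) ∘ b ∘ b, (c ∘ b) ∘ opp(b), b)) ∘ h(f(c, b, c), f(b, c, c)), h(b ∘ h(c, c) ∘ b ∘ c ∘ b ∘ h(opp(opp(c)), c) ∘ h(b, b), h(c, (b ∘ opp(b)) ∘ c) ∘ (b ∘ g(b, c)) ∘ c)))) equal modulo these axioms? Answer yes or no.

Left:  (h(h(f(c, b, c), opp(opp(f(b, c, c)))) ∘ f(h(b, c), g(opp((opp(c) ∘ opp(b)) ∘ c), b), f(b, c, b)), h(h(c, c ∘ opp(c) ∘ c) ∘ h(b, b) ∘ b ∘ b ∘ h(c, c) ∘ b ∘ c, (c ∘ h(c, c)) ∘ (b ∘ g(b, c)))) ∘ g(g(f(f(b, b, b), c ∘ ((c ∘ c) ∘ c), b ∘ (c ∘ (n ∘ b))), ((g(c, b) ∘ b ∘ opp(opp(opp(b)))) ∘ c) ∘ g(b, b) ∘ c ∘ b ∘ ((opp(c) ∘ c) ∘ g(c, b))), ((b ∘ b) ∘ b) ∘ ((b ∘ (b ∘ f(b, b, c))) ∘ opp(c ∘ opp(c) ∘ opp(c))))) ∘ c
  Push opp inside:  distribute opp over ∘ and collapse double opp
  Combine occurrences:  h(f(h(b, c), g(b, b), f(b, c, b)) ∘ h(f(c, b, c), f(b, c, c)), h(b ∘ b ∘ b ∘ c ∘ h(b, b) ∘ h(c, c) ∘ h(c, c), b ∘ c ∘ g(b, c) ∘ h(c, c))) ∘ g(g(f(f(b, b, b), c ∘ c ∘ c ∘ c, b ∘ b ∘ c), b ∘ c ∘ c ∘ g(b, b) ∘ g(c, b) ∘ g(c, b)), b ∘ b ∘ b ∘ b ∘ b ∘ c ∘ f(b, b, c)) ∘ c
  Sort arguments:  c ∘ g(g(f(f(b, b, b), c ∘ c ∘ c ∘ c, b ∘ b ∘ c), b ∘ c ∘ c ∘ g(b, b) ∘ g(c, b) ∘ g(c, b)), b ∘ b ∘ b ∘ b ∘ b ∘ c ∘ f(b, b, c)) ∘ h(f(h(b, c), g(b, b), f(b, c, b)) ∘ h(f(c, b, c), f(b, c, c)), h(b ∘ b ∘ b ∘ c ∘ h(b, b) ∘ h(c, c) ∘ h(c, c), b ∘ c ∘ g(b, c) ∘ h(c, c)))
Right:  opp(opp((g(g(f(f(b, b ∘ opp(b) ∘ b, b), (c ∘ c) ∘ (c ∘ c), c ∘ (b ∘ b)), (c ∘ g(b, b)) ∘ b ∘ c ∘ g(c, b) ∘ opp(opp(opp(opp(g(c, b)))))), b ∘ c ∘ b ∘ b ∘ b ∘ f(b, (c ∘ opp(c)) ∘ b, c) ∘ b) ∘ c) ∘ h(f(h(b, c), g(b, b), f(opp(opp(b) ∘ (b ∘ b)) ∘ b ∘ b, (c ∘ b) ∘ opp(b), b)) ∘ h(f(c, b, c), f(b, c, c)), h(b ∘ h(c, c) ∘ b ∘ c ∘ b ∘ h(opp(opp(c)), c) ∘ h(b, b), h(c, (b ∘ opp(b)) ∘ c) ∘ (b ∘ g(b, c)) ∘ c))))
  Push opp inside:  distribute opp over ∘ and collapse double opp
  Combine occurrences:  g(g(f(f(b, b, b), c ∘ c ∘ c ∘ c, b ∘ b ∘ c), b ∘ c ∘ c ∘ g(b, b) ∘ g(c, b) ∘ g(c, b)), b ∘ b ∘ b ∘ b ∘ b ∘ c ∘ f(b, b, c)) ∘ c ∘ h(f(h(b, c), g(b, b), f(b, c, b)) ∘ h(f(c, b, c), f(b, c, c)), h(b ∘ b ∘ b ∘ c ∘ h(b, b) ∘ h(c, c) ∘ h(c, c), b ∘ c ∘ g(b, c) ∘ h(c, c)))
  Sort arguments:  c ∘ g(g(f(f(b, b, b), c ∘ c ∘ c ∘ c, b ∘ b ∘ c), b ∘ c ∘ c ∘ g(b, b) ∘ g(c, b) ∘ g(c, b)), b ∘ b ∘ b ∘ b ∘ b ∘ c ∘ f(b, b, c)) ∘ h(f(h(b, c), g(b, b), f(b, c, b)) ∘ h(f(c, b, c), f(b, c, c)), h(b ∘ b ∘ b ∘ c ∘ h(b, b) ∘ h(c, c) ∘ h(c, c), b ∘ c ∘ g(b, c) ∘ h(c, c)))

Answer: yes — both canonical forms are c ∘ g(g(f(f(b, b, b), c ∘ c ∘ c ∘ c, b ∘ b ∘ c), b ∘ c ∘ c ∘ g(b, b) ∘ g(c, b) ∘ g(c, b)), b ∘ b ∘ b ∘ b ∘ b ∘ c ∘ f(b, b, c)) ∘ h(f(h(b, c), g(b, b), f(b, c, b)) ∘ h(f(c, b, c), f(b, c, c)), h(b ∘ b ∘ b ∘ c ∘ h(b, b) ∘ h(c, c) ∘ h(c, c), b ∘ c ∘ g(b, c) ∘ h(c, c)))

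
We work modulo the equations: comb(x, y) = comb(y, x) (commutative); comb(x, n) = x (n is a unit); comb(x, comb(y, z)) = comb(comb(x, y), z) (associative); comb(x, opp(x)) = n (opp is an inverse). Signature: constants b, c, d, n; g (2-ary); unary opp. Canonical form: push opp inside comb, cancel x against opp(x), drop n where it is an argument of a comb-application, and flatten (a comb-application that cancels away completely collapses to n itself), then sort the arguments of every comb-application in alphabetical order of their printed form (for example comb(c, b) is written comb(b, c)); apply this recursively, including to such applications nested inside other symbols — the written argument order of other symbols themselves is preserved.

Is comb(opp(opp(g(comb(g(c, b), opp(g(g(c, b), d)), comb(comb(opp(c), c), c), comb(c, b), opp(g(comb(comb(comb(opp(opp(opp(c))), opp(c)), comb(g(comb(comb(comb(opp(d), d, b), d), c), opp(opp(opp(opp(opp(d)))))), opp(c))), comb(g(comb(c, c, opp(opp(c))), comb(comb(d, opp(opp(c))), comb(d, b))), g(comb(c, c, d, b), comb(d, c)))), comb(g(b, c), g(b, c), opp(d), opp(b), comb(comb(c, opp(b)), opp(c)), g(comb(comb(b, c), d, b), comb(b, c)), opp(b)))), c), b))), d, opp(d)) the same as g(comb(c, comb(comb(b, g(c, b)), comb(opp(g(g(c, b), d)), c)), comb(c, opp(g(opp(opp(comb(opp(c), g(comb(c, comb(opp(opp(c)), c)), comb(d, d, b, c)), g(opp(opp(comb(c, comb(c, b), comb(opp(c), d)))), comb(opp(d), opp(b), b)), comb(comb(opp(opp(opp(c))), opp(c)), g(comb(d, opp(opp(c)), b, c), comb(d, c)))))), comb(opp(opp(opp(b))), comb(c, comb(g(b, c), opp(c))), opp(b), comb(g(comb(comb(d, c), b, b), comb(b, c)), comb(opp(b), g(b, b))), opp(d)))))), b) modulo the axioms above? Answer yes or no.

Answer: no — g(comb(b, c, c, c, g(c, b), opp(g(comb(g(comb(b, c, c, d), comb(c, d)), g(comb(b, c, d), opp(d)), g(comb(c, c, c), comb(b, c, d, d)), opp(c), opp(c), opp(c)), comb(g(b, c), g(b, c), g(comb(b, b, c, d), comb(b, c)), opp(b), opp(b), opp(b), opp(d)))), opp(g(g(c, b), d))), b) vs g(comb(b, c, c, c, g(c, b), opp(g(comb(g(comb(b, c, c, d), comb(c, d)), g(comb(b, c, d), opp(d)), g(comb(c, c, c), comb(b, c, d, d)), opp(c), opp(c), opp(c)), comb(g(b, b), g(b, c), g(comb(b, b, c, d), comb(b, c)), opp(b), opp(b), opp(b), opp(d)))), opp(g(g(c, b), d))), b)

Derivation:
Left:  comb(opp(opp(g(comb(g(c, b), opp(g(g(c, b), d)), comb(comb(opp(c), c), c), comb(c, b), opp(g(comb(comb(comb(opp(opp(opp(c))), opp(c)), comb(g(comb(comb(comb(opp(d), d, b), d), c), opp(opp(opp(opp(opp(d)))))), opp(c))), comb(g(comb(c, c, opp(opp(c))), comb(comb(d, opp(opp(c))), comb(d, b))), g(comb(c, c, d, b), comb(d, c)))), comb(g(b, c), g(b, c), opp(d), opp(b), comb(comb(c, opp(b)), opp(c)), g(comb(comb(b, c), d, b), comb(b, c)), opp(b)))), c), b))), d, opp(d))
  Push opp inside:  distribute opp over comb and collapse double opp
  Cancel:  d cancels
  Collect:  g(comb(b, c, c, c, g(c, b), opp(g(comb(g(comb(b, c, c, d), comb(c, d)), g(comb(b, c, d), opp(d)), g(comb(c, c, c), comb(b, c, d, d)), opp(c), opp(c), opp(c)), comb(g(b, c), g(b, c), g(comb(b, b, c, d), comb(b, c)), opp(b), opp(b), opp(b), opp(d)))), opp(g(g(c, b), d))), b)
Right:  g(comb(c, comb(comb(b, g(c, b)), comb(opp(g(g(c, b), d)), c)), comb(c, opp(g(opp(opp(comb(opp(c), g(comb(c, comb(opp(opp(c)), c)), comb(d, d, b, c)), g(opp(opp(comb(c, comb(c, b), comb(opp(c), d)))), comb(opp(d), opp(b), b)), comb(comb(opp(opp(opp(c))), opp(c)), g(comb(d, opp(opp(c)), b, c), comb(d, c)))))), comb(opp(opp(opp(b))), comb(c, comb(g(b, c), opp(c))), opp(b), comb(g(comb(comb(d, c), b, b), comb(b, c)), comb(opp(b), g(b, b))), opp(d)))))), b)
  Descend into:  comb(c, comb(comb(b, g(c, b)), comb(opp(g(g(c, b), d)), c)), comb(c, opp(g(opp(opp(comb(opp(c), g(comb(c, comb(opp(opp(c)), c)), comb(d, d, b, c)), g(opp(opp(comb(c, comb(c, b), comb(opp(c), d)))), comb(opp(d), opp(b), b)), comb(comb(opp(opp(opp(c))), opp(c)), g(comb(d, opp(opp(c)), b, c), comb(d, c)))))), comb(opp(opp(opp(b))), comb(c, comb(g(b, c), opp(c))), opp(b), comb(g(comb(comb(d, c), b, b), comb(b, c)), comb(opp(b), g(b, b))), opp(d))))))
  Push opp inside:  distribute opp over comb and collapse double opp
  Combine occurrences:  comb(c, c, c, b, g(c, b), opp(g(g(c, b), d)), opp(g(comb(g(comb(b, c, c, d), comb(c, d)), g(comb(b, c, d), opp(d)), g(comb(c, c, c), comb(b, c, d, d)), opp(c), opp(c), opp(c)), comb(g(b, b), g(b, c), g(comb(b, b, c, d), comb(b, c)), opp(b), opp(b), opp(b), opp(d)))))
  Order the arguments:  comb(b, c, c, c, g(c, b), opp(g(comb(g(comb(b, c, c, d), comb(c, d)), g(comb(b, c, d), opp(d)), g(comb(c, c, c), comb(b, c, d, d)), opp(c), opp(c), opp(c)), comb(g(b, b), g(b, c), g(comb(b, b, c, d), comb(b, c)), opp(b), opp(b), opp(b), opp(d)))), opp(g(g(c, b), d)))
  Rebuild:  g(comb(b, c, c, c, g(c, b), opp(g(comb(g(comb(b, c, c, d), comb(c, d)), g(comb(b, c, d), opp(d)), g(comb(c, c, c), comb(b, c, d, d)), opp(c), opp(c), opp(c)), comb(g(b, b), g(b, c), g(comb(b, b, c, d), comb(b, c)), opp(b), opp(b), opp(b), opp(d)))), opp(g(g(c, b), d))), b)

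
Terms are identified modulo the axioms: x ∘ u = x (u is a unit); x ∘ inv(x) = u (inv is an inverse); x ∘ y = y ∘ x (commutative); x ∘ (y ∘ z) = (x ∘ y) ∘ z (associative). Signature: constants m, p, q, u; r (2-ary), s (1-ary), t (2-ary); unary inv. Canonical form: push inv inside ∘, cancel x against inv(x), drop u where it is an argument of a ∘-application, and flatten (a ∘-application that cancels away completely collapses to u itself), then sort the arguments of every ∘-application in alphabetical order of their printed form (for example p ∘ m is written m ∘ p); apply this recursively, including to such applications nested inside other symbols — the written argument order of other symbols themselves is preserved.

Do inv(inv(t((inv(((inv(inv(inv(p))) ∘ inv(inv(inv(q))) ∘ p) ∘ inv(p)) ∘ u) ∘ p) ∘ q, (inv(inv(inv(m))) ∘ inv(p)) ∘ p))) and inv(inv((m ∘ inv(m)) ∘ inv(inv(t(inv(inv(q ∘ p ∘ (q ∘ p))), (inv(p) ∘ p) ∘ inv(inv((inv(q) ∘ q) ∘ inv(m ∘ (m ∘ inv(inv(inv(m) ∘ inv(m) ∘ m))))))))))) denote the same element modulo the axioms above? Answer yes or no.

Answer: yes — both canonical forms are t(p ∘ p ∘ q ∘ q, inv(m))

Derivation:
Left:  inv(inv(t((inv(((inv(inv(inv(p))) ∘ inv(inv(inv(q))) ∘ p) ∘ inv(p)) ∘ u) ∘ p) ∘ q, (inv(inv(inv(m))) ∘ inv(p)) ∘ p)))
  Push inv inside:  distribute inv over ∘ and collapse double inv
  Combine occurrences:  t(p ∘ p ∘ q ∘ q, inv(m))
Right:  inv(inv((m ∘ inv(m)) ∘ inv(inv(t(inv(inv(q ∘ p ∘ (q ∘ p))), (inv(p) ∘ p) ∘ inv(inv((inv(q) ∘ q) ∘ inv(m ∘ (m ∘ inv(inv(inv(m) ∘ inv(m) ∘ m)))))))))))
  Push inv inside:  distribute inv over ∘ and collapse double inv
  Inverses cancel:  m cancels
  Combine occurrences:  t(p ∘ p ∘ q ∘ q, inv(m))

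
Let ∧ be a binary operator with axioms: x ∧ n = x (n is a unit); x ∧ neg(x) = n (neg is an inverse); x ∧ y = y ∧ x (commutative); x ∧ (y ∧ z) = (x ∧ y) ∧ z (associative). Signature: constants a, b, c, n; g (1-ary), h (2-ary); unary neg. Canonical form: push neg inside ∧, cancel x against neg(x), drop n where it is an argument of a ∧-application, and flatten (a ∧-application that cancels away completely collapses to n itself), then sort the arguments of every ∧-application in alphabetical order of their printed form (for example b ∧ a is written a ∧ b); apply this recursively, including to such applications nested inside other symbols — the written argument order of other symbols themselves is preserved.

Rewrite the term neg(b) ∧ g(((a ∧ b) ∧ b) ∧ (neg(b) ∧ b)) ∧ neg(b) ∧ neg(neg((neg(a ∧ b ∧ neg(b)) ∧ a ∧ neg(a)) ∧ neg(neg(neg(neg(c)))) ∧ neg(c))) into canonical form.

Push neg inside:  distribute neg over ∧ and collapse double neg
Cancel:  c cancels
Collect:  neg(b) ∧ neg(b) ∧ g(a ∧ b ∧ b) ∧ neg(a)
Sort arguments:  g(a ∧ b ∧ b) ∧ neg(a) ∧ neg(b) ∧ neg(b)

Answer: g(a ∧ b ∧ b) ∧ neg(a) ∧ neg(b) ∧ neg(b)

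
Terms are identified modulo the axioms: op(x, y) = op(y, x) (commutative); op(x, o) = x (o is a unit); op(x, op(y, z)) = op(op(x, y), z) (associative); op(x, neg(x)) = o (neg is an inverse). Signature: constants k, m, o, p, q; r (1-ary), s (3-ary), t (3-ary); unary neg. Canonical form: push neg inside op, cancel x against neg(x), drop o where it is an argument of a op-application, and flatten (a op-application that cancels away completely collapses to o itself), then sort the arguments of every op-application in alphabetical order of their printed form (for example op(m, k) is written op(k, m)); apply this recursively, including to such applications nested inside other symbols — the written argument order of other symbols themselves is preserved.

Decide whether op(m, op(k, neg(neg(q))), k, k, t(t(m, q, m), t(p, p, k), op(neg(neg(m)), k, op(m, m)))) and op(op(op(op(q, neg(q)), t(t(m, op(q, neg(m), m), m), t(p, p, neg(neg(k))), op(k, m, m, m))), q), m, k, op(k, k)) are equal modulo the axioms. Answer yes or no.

Answer: yes — both canonical forms are op(k, k, k, m, q, t(t(m, q, m), t(p, p, k), op(k, m, m, m)))

Derivation:
Left:  op(m, op(k, neg(neg(q))), k, k, t(t(m, q, m), t(p, p, k), op(neg(neg(m)), k, op(m, m))))
  Push neg inside:  distribute neg over op and collapse double neg
  Combine occurrences:  op(m, k, k, k, q, t(t(m, q, m), t(p, p, k), op(k, m, m, m)))
  Order the arguments:  op(k, k, k, m, q, t(t(m, q, m), t(p, p, k), op(k, m, m, m)))
Right:  op(op(op(op(q, neg(q)), t(t(m, op(q, neg(m), m), m), t(p, p, neg(neg(k))), op(k, m, m, m))), q), m, k, op(k, k))
  Push neg inside:  distribute neg over op and collapse double neg
  Combine occurrences:  op(q, t(t(m, q, m), t(p, p, k), op(k, m, m, m)), m, k, k, k)
  Order the arguments:  op(k, k, k, m, q, t(t(m, q, m), t(p, p, k), op(k, m, m, m)))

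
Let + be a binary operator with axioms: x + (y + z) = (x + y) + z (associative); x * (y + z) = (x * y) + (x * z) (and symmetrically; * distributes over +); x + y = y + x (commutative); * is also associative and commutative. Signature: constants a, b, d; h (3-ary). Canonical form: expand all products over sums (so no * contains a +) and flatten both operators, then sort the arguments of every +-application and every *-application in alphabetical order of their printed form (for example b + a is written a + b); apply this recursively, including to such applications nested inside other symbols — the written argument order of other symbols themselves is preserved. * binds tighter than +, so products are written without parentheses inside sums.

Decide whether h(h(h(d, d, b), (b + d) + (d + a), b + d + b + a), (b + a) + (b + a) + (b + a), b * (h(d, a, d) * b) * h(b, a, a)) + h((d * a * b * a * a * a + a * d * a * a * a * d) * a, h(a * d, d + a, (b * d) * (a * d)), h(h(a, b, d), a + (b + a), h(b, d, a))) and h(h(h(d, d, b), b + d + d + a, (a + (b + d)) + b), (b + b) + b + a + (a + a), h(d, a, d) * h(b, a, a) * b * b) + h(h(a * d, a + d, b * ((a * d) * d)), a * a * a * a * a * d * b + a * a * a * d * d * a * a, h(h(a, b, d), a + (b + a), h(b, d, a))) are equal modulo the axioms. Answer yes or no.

Left:  h(h(h(d, d, b), (b + d) + (d + a), b + d + b + a), (b + a) + (b + a) + (b + a), b * (h(d, a, d) * b) * h(b, a, a)) + h((d * a * b * a * a * a + a * d * a * a * a * d) * a, h(a * d, d + a, (b * d) * (a * d)), h(h(a, b, d), a + (b + a), h(b, d, a)))
  Distribute:  h(h(h(d, d, b), a + b + d + d, a + b + b + d), a + a + a + b + b + b, b * b * h(b, a, a) * h(d, a, d)) + h(a * a * a * a * a * b * d + a * a * a * a * a * d * d, h(a * d, a + d, a * b * d * d), h(h(a, b, d), a + a + b, h(b, d, a)))
  Sort:  h(a * a * a * a * a * b * d + a * a * a * a * a * d * d, h(a * d, a + d, a * b * d * d), h(h(a, b, d), a + a + b, h(b, d, a))) + h(h(h(d, d, b), a + b + d + d, a + b + b + d), a + a + a + b + b + b, b * b * h(b, a, a) * h(d, a, d))
Right:  h(h(h(d, d, b), b + d + d + a, (a + (b + d)) + b), (b + b) + b + a + (a + a), h(d, a, d) * h(b, a, a) * b * b) + h(h(a * d, a + d, b * ((a * d) * d)), a * a * a * a * a * d * b + a * a * a * d * d * a * a, h(h(a, b, d), a + (b + a), h(b, d, a)))
  Merge nested applications:  h(h(h(d, d, b), a + b + d + d, a + b + b + d), a + a + a + b + b + b, b * b * h(b, a, a) * h(d, a, d)) + h(h(a * d, a + d, a * b * d * d), a * a * a * a * a * b * d + a * a * a * a * a * d * d, h(h(a, b, d), a + a + b, h(b, d, a)))
  Sort:  h(h(a * d, a + d, a * b * d * d), a * a * a * a * a * b * d + a * a * a * a * a * d * d, h(h(a, b, d), a + a + b, h(b, d, a))) + h(h(h(d, d, b), a + b + d + d, a + b + b + d), a + a + a + b + b + b, b * b * h(b, a, a) * h(d, a, d))

Answer: no — h(a * a * a * a * a * b * d + a * a * a * a * a * d * d, h(a * d, a + d, a * b * d * d), h(h(a, b, d), a + a + b, h(b, d, a))) + h(h(h(d, d, b), a + b + d + d, a + b + b + d), a + a + a + b + b + b, b * b * h(b, a, a) * h(d, a, d)) vs h(h(a * d, a + d, a * b * d * d), a * a * a * a * a * b * d + a * a * a * a * a * d * d, h(h(a, b, d), a + a + b, h(b, d, a))) + h(h(h(d, d, b), a + b + d + d, a + b + b + d), a + a + a + b + b + b, b * b * h(b, a, a) * h(d, a, d))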